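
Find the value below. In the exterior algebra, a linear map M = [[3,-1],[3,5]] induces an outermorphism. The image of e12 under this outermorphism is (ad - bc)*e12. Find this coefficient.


The outermorphism of a linear map f sends e1^e2 to f(e1)^f(e2).
f(e1) = 3*e1 + 3*e2
f(e2) = -1*e1 + 5*e2
f(e1) ^ f(e2) = (3*e1 + 3*e2) ^ (-1*e1 + 5*e2)
= 3*5*e12 + 3*(-1)*e21
= (15 - (-3))*e12
= 18*e12
Coefficient = 18


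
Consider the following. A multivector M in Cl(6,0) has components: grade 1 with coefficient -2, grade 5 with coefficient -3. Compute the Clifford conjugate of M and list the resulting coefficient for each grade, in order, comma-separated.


Clifford conjugate sign for grade k: (-1)^(k(k+1)/2)
Grade 1: (-1)^(1*2/2) = (-1)^1 = -1, coeff -2 -> 2
Grade 5: (-1)^(5*6/2) = (-1)^15 = -1, coeff -3 -> 3
Conjugated coefficients: 2, 3


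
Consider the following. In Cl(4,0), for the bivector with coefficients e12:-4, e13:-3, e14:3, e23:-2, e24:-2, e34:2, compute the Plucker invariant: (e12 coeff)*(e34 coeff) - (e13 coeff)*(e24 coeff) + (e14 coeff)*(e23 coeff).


Plucker relation: af - be + cd
a*f = (-4)*2 = -8
b*e = (-3)*(-2) = 6
c*d = 3*(-2) = -6
af - be + cd = -8 - 6 + (-6)
= -20


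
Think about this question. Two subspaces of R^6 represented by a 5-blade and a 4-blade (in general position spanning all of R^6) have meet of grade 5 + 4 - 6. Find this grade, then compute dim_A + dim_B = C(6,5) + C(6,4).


Meet grade = grade(A) + grade(B) - n
= 5 + 4 - 6 = 3
C(6,5) = 6
C(6,4) = 15
dim_A + dim_B = 6 + 15 = 21


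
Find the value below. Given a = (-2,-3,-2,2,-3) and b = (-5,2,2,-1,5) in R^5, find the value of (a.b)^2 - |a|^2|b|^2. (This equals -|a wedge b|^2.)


a . b = (-2)*(-5) + (-3)*2 + (-2)*2 + 2*(-1) + (-3)*5
= 10 + (-6) + (-4) + (-2) + (-15) = -17
|a|^2 = (-2)^2 + (-3)^2 + (-2)^2 + 2^2 + (-3)^2 = 30
|b|^2 = (-5)^2 + 2^2 + 2^2 + (-1)^2 + 5^2 = 59
(a.b)^2 = (-17)^2 = 289
|a|^2 * |b|^2 = 30 * 59 = 1770
Result = 289 - 1770 = -1481


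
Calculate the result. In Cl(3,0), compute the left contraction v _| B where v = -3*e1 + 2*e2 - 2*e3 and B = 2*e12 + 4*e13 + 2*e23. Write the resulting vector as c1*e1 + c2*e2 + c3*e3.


Left contraction v _| B = <vB>_1 (grade-1 part of the geometric product vB).
Using e1_|e12 = e2, e2_|e12 = -e1, e1_|e13 = e3, e3_|e13 = -e1, e2_|e23 = e3, e3_|e23 = -e2:
e1 coeff: -v2*b12 - v3*b13 = -(2)*(2) - (-2)*(4) = 4
e2 coeff: v1*b12 - v3*b23 = (-3)*(2) - (-2)*(2) = -2
e3 coeff: v1*b13 + v2*b23 = (-3)*(4) + (2)*(2) = -8
v _| B = 4*e1 - 2*e2 - 8*e3


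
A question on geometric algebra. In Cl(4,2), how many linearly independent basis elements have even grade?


Even subalgebra dimension = 2^(n-1)
n = 4 + 2 = 6
2^(6 - 1) = 2^5 = 32
Verification: sum of C(6,k) for even k = 1 + 15 + 15 + 1 = 32
Result = 32


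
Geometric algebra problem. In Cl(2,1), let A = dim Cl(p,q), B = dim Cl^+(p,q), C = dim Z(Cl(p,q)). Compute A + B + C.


n = 2 + 1 = 3
Total dim = 2^3 = 8
Even subalgebra dim = 2^2 = 4
n is odd, so center dim = 2
Sum = 8 + 4 + 2 = 14


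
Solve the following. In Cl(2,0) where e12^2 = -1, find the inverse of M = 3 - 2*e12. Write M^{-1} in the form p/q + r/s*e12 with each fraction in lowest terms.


M = 3 - 2*e12, where e12^2 = -1.
Since M commutes with its reverse ~M = a - b*e12, M * ~M = a^2 - b^2*e12^2 = a^2 + b^2.
So M^{-1} = ~M / (a^2 + b^2) = (a - b*e12)/(a^2 + b^2).
a^2 + b^2 = 9 + 4 = 13
Scalar part = 3/13 = 3/13
Bivector coeff = 2/13 = 2/13
M^{-1} = 3/13 + 2/13*e12


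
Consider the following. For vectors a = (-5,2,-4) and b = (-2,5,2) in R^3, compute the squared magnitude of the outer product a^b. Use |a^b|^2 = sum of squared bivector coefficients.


a wedge b = (a1*b2 - a2*b1)*e12 + (a1*b3 - a3*b1)*e13 + (a2*b3 - a3*b2)*e23
e12 coeff: (-5)*5 - 2*(-2) = -25 - (-4) = -21
e13 coeff: (-5)*2 - (-4)*(-2) = -10 - 8 = -18
e23 coeff: 2*2 - (-4)*5 = 4 - (-20) = 24
|a wedge b|^2 = (-21)^2 + (-18)^2 + 24^2
= 441 + 324 + 576
= 1341


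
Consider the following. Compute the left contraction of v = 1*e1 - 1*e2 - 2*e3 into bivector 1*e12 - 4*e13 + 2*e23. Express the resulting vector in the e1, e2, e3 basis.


Left contraction v _| B = <vB>_1 (grade-1 part of the geometric product vB).
Using e1_|e12 = e2, e2_|e12 = -e1, e1_|e13 = e3, e3_|e13 = -e1, e2_|e23 = e3, e3_|e23 = -e2:
e1 coeff: -v2*b12 - v3*b13 = -(-1)*(1) - (-2)*(-4) = -7
e2 coeff: v1*b12 - v3*b23 = (1)*(1) - (-2)*(2) = 5
e3 coeff: v1*b13 + v2*b23 = (1)*(-4) + (-1)*(2) = -6
v _| B = -7*e1 + 5*e2 - 6*e3


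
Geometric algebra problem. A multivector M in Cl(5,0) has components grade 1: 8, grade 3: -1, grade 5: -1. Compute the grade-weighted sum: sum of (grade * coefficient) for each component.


Grade-weighted sum = sum of grade_k * coefficient_k
1*8 = 8
3*(-1) = -3
5*(-1) = -5
Total = 8 + (-3) + (-5) = 0


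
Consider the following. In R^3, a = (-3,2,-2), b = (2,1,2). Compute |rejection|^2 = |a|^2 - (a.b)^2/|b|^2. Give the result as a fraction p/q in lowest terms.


|a|^2 = (-3)^2 + 2^2 + (-2)^2 = 17
|b|^2 = 2^2 + 1^2 + 2^2 = 9
a . b = (-3)*2 + 2*1 + (-2)*2 = -8
(a.b)^2 = (-8)^2 = 64
|rej|^2 = 17 - 64/9
= (153 - 64)/9
= 89/9
In lowest terms: 89/9


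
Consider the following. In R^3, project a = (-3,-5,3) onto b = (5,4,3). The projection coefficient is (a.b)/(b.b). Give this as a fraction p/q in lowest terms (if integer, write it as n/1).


Projection coefficient = (a . b) / (b . b)
a . b = (-3)*5 + (-5)*4 + 3*3
= -15 + (-20) + 9 = -26
b . b = 5^2 + 4^2 + 3^2
= 25 + 16 + 9 = 50
Coefficient = -26/50
In lowest terms: -13/25


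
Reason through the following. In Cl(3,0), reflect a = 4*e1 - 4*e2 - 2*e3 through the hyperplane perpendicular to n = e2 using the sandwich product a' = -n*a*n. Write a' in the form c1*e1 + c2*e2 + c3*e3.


Reflection formula: a' = -n*a*n, with n = e2 (unit vector, n^2 = 1).
For reflection through hyperplane perp to e2:
The component along e2 flips sign, others stay.
a = (4, -4, -2)
a' = (4, 4, -2)
a' = 4*e1 + 4*e2 - 2*e3


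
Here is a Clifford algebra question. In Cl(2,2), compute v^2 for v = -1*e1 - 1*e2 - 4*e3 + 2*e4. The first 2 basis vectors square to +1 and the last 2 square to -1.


v^2 = sum of c_i^2 * e_i^2
Positive signature terms (e_i^2 = +1): (-1)^2 + (-1)^2 = 2
Negative signature terms (e_j^2 = -1): (-4)^2 + 2^2 = 20
v^2 = 2 - 20 = -18


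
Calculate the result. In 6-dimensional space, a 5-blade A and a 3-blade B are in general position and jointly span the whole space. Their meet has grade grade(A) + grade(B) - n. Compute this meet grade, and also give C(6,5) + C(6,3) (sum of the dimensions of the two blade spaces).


Meet grade = grade(A) + grade(B) - n
= 5 + 3 - 6 = 2
C(6,5) = 6
C(6,3) = 20
dim_A + dim_B = 6 + 20 = 26


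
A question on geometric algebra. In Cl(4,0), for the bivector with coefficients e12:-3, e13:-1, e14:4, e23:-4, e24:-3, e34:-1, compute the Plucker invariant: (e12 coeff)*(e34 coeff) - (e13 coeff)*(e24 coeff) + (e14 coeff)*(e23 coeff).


Plucker relation: af - be + cd
a*f = (-3)*(-1) = 3
b*e = (-1)*(-3) = 3
c*d = 4*(-4) = -16
af - be + cd = 3 - 3 + (-16)
= -16


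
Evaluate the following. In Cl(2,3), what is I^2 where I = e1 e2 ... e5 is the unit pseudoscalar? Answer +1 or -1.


The pseudoscalar I = e1...e_n (product of all n generators) of Cl(p,q) satisfies I^2 = (-1)^(q + n(n-1)/2).
p = 2, q = 3, n = p + q = 5
n(n-1)/2 = 5 * 4 / 2 = 10
Exponent = q + n(n-1)/2 = 3 + 10 = 13
I^2 = (-1)^13 = -1


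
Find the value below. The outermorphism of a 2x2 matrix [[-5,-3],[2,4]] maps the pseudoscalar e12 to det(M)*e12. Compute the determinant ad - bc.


The outermorphism of a linear map f sends e1^e2 to f(e1)^f(e2).
f(e1) = -5*e1 + 2*e2
f(e2) = -3*e1 + 4*e2
f(e1) ^ f(e2) = (-5*e1 + 2*e2) ^ (-3*e1 + 4*e2)
= (-5)*4*e12 + 2*(-3)*e21
= (-20 - (-6))*e12
= -14*e12
Coefficient = -14


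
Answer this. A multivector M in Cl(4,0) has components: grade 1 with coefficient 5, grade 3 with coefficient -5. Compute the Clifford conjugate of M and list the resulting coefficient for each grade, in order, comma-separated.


Clifford conjugate sign for grade k: (-1)^(k(k+1)/2)
Grade 1: (-1)^(1*2/2) = (-1)^1 = -1, coeff 5 -> -5
Grade 3: (-1)^(3*4/2) = (-1)^6 = 1, coeff -5 -> -5
Conjugated coefficients: -5, -5


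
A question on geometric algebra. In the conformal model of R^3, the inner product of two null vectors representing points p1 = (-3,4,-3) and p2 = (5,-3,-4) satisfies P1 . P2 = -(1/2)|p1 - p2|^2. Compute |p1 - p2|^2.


p1 - p2 = (-8, 7, 1)
|p1 - p2|^2 = (-8)^2 + 7^2 + 1^2
= 64 + 49 + 1
= 114


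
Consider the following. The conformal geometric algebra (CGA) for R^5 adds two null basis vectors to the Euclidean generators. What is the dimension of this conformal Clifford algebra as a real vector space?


The conformal model of R^5 uses Cl(6,1): the 5 Euclidean generators plus two extra orthogonal generators e+ (e+^2 = +1) and e- (e-^2 = -1), from which the null vectors e0, einf are built.
Number of generators m = 5 + 2 = 7.
dim Cl(p,q) = 2^m = 2^7 = 128


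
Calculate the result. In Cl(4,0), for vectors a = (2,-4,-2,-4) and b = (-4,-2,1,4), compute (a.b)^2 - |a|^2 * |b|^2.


a . b = 2*(-4) + (-4)*(-2) + (-2)*1 + (-4)*4
= -8 + 8 + (-2) + (-16) = -18
|a|^2 = 2^2 + (-4)^2 + (-2)^2 + (-4)^2 = 40
|b|^2 = (-4)^2 + (-2)^2 + 1^2 + 4^2 = 37
(a.b)^2 = (-18)^2 = 324
|a|^2 * |b|^2 = 40 * 37 = 1480
Result = 324 - 1480 = -1156


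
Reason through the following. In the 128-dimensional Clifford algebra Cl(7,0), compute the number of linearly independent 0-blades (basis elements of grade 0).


Number of grade-k basis blades in Cl(p,q) with n = p + q is C(n, k).
n = 7 + 0 = 7
C(7, 0) = 7! / (0! * 7!)
= 5040 / (1 * 5040)
= 1


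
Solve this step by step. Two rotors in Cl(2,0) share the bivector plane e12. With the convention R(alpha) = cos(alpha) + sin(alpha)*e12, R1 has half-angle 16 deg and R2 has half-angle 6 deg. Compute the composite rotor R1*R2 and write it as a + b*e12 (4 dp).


Same-plane rotors commute and their half-angles add:
R1*R2 = cos(a1 + a2) + sin(a1 + a2)*e12.
a1 + a2 = 16 + 6 = 22 deg
cos(22 deg) = 0.9272
sin(22 deg) = 0.3746
R1*R2 = 0.9272 + 0.3746*e12


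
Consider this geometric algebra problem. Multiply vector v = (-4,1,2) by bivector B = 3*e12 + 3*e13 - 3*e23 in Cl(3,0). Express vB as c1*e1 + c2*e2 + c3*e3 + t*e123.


vB has grade-1 (vector) and grade-3 (trivector) parts: vB = (v _| B) + (v ^ B).
Vector part <vB>_1:
  e1: -v2*b12 - v3*b13 = -(1)*(3) - (2)*(3) = -9
  e2: v1*b12 - v3*b23 = (-4)*(3) - (2)*(-3) = -6
  e3: v1*b13 + v2*b23 = (-4)*(3) + (1)*(-3) = -15
Trivector part <vB>_3:
  e123: v1*b23 - v2*b13 + v3*b12 = (-4)*(-3) - (1)*(3) + (2)*(3) = 15
vB = -9*e1 - 6*e2 - 15*e3 + 15*e123


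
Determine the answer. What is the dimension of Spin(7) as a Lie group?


Spin(n) double-covers SO(n); both have Lie algebra so(n) of dimension n(n-1)/2.
n = 7
n(n-1) = 7 * 6 = 42
dim Spin(7) = 42/2 = 21


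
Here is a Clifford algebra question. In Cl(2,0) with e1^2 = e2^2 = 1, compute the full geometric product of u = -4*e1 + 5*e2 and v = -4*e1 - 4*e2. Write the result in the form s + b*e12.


Expand: (-4*e1 + 5*e2)(-4*e1 - 4*e2)
= (-4)*(-4)*e1e1 + (-4)*(-4)*e1e2 + 5*(-4)*e2e1 + 5*(-4)*e2e2
Using e1^2 = e2^2 = 1, e2e1 = -e1e2:
Scalar part s = (-4)*(-4) + 5*(-4) = 16 + (-20) = -4
Bivector part b = (-4)*(-4) - 5*(-4) = 16 - (-20) = 36
uv = -4 + 36*e12


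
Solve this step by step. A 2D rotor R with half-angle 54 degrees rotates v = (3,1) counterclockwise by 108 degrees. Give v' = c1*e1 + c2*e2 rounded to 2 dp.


Rotor R = cos(54deg) - sin(54deg)*e12
Rotation angle theta = 2 * 54 = 108 degrees
v' = R*v*~R rotates v by theta.
cos(108deg) = -0.3090, sin(108deg) = 0.9511
v'_1 = 3*cos(108deg) - 1*sin(108deg)
= 3*(-0.3090) - 1*0.9511
= -1.88
v'_2 = 3*sin(108deg) + 1*cos(108deg)
= 3*0.9511 + 1*(-0.3090)
= 2.54
v' = -1.88*e1 + 2.54*e2


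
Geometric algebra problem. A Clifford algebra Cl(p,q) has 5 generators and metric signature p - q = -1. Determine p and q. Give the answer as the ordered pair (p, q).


We need p + q = 5 and p - q = -1.
Adding: 2p = 5 + (-1) = 4, so p = 2.
Then q = 5 - 2 = 3.
(p, q) = (2, 3)


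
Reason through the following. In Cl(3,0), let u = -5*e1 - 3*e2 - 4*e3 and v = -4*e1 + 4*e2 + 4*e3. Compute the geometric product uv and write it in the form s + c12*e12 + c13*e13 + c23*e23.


In Cl(3,0): e_i^2 = 1, e_ie_j = -e_je_i for i != j.
Scalar part = u . v = (-5)*(-4) + (-3)*4 + (-4)*4
= 20 + (-12) + (-16) = -8
e12 coeff = (-5)*4 - (-3)*(-4) = -20 - 12 = -32
e13 coeff = (-5)*4 - (-4)*(-4) = -20 - 16 = -36
e23 coeff = (-3)*4 - (-4)*4 = -12 - (-16) = 4
uv = -8 - 32*e12 - 36*e13 + 4*e23


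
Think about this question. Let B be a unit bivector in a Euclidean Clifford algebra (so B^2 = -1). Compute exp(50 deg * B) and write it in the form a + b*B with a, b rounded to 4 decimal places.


For a unit bivector B with B^2 = -1, the exponential series gives
e^(theta*B) = cos(theta) + sin(theta)*B (the GA analogue of Euler's formula).
theta = 50 degrees = 0.872665 rad
cos(50 deg) = 0.6428
sin(50 deg) = 0.7660
exp(theta*B) = 0.6428 + 0.7660*B


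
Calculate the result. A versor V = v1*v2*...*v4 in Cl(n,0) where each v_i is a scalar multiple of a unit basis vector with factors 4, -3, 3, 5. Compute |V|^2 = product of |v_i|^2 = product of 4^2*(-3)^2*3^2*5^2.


Each vector v_i has |v_i|^2 = s_i^2
Squared scales: 4^2 = 16, (-3)^2 = 9, 3^2 = 9, 5^2 = 25
|V|^2 = 16 * 9 * 9 * 25
= 32400


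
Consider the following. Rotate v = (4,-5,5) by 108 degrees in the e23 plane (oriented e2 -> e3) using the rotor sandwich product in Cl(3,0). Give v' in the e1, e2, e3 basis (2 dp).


Rotor R = cos(54deg) - sin(54deg)*e23
Rotation angle theta = 2 * 54 = 108 degrees in the e23 plane (e2 -> e3).
The component perpendicular to the plane (e1) is invariant: v'_1 = v1 = 4.00
cos(108deg) = -0.3090, sin(108deg) = 0.9511
v'_2 = v2*cos(theta) - v3*sin(theta) = -5*(-0.3090) - 5*0.9511 = -3.21
v'_3 = v2*sin(theta) + v3*cos(theta) = -5*0.9511 + 5*(-0.3090) = -6.30
v' = 4.00*e1 - 3.21*e2 - 6.30*e3


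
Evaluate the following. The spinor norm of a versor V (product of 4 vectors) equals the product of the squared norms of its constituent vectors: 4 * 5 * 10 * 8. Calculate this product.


Spinor norm N(V) = |v1|^2 * |v2|^2 * ... * |v4|^2
= 4 * 5 * 10 * 8
Running product: 4, 20, 200, 1600
N(V) = 1600


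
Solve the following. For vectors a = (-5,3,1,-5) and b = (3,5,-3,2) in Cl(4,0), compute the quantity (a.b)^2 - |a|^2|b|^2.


a . b = (-5)*3 + 3*5 + 1*(-3) + (-5)*2
= -15 + 15 + (-3) + (-10) = -13
|a|^2 = (-5)^2 + 3^2 + 1^2 + (-5)^2 = 60
|b|^2 = 3^2 + 5^2 + (-3)^2 + 2^2 = 47
(a.b)^2 = (-13)^2 = 169
|a|^2 * |b|^2 = 60 * 47 = 2820
Result = 169 - 2820 = -2651


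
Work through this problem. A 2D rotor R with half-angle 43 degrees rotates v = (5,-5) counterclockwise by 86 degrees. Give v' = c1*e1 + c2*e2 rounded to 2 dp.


Rotor R = cos(43deg) - sin(43deg)*e12
Rotation angle theta = 2 * 43 = 86 degrees
v' = R*v*~R rotates v by theta.
cos(86deg) = 0.0698, sin(86deg) = 0.9976
v'_1 = 5*cos(86deg) - (-5)*sin(86deg)
= 5*0.0698 - (-5)*0.9976
= 5.34
v'_2 = 5*sin(86deg) + (-5)*cos(86deg)
= 5*0.9976 + (-5)*0.0698
= 4.64
v' = 5.34*e1 + 4.64*e2


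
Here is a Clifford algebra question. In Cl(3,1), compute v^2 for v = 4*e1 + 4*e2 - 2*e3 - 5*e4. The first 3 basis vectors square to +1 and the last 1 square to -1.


v^2 = sum of c_i^2 * e_i^2
Positive signature terms (e_i^2 = +1): 4^2 + 4^2 + (-2)^2 = 36
Negative signature terms (e_j^2 = -1): (-5)^2 = 25
v^2 = 36 - 25 = 11


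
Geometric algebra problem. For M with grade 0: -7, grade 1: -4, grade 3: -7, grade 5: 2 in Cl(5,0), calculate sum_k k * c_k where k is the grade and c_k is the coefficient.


Grade-weighted sum = sum of grade_k * coefficient_k
0*(-7) = 0
1*(-4) = -4
3*(-7) = -21
5*2 = 10
Total = 0 + (-4) + (-21) + 10 = -15


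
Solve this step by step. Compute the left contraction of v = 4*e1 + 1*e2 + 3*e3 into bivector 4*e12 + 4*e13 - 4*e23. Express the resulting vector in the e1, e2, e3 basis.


Left contraction v _| B = <vB>_1 (grade-1 part of the geometric product vB).
Using e1_|e12 = e2, e2_|e12 = -e1, e1_|e13 = e3, e3_|e13 = -e1, e2_|e23 = e3, e3_|e23 = -e2:
e1 coeff: -v2*b12 - v3*b13 = -(1)*(4) - (3)*(4) = -16
e2 coeff: v1*b12 - v3*b23 = (4)*(4) - (3)*(-4) = 28
e3 coeff: v1*b13 + v2*b23 = (4)*(4) + (1)*(-4) = 12
v _| B = -16*e1 + 28*e2 + 12*e3


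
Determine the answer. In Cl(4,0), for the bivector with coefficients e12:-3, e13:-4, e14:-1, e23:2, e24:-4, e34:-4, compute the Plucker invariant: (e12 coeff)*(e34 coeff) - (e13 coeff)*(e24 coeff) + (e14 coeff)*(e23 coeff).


Plucker relation: af - be + cd
a*f = (-3)*(-4) = 12
b*e = (-4)*(-4) = 16
c*d = (-1)*2 = -2
af - be + cd = 12 - 16 + (-2)
= -6


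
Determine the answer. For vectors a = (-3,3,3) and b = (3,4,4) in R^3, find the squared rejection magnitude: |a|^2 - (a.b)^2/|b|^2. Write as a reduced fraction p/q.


|a|^2 = (-3)^2 + 3^2 + 3^2 = 27
|b|^2 = 3^2 + 4^2 + 4^2 = 41
a . b = (-3)*3 + 3*4 + 3*4 = 15
(a.b)^2 = 15^2 = 225
|rej|^2 = 27 - 225/41
= (1107 - 225)/41
= 882/41
In lowest terms: 882/41


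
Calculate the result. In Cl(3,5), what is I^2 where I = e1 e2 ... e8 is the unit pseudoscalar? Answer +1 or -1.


The pseudoscalar I = e1...e_n (product of all n generators) of Cl(p,q) satisfies I^2 = (-1)^(q + n(n-1)/2).
p = 3, q = 5, n = p + q = 8
n(n-1)/2 = 8 * 7 / 2 = 28
Exponent = q + n(n-1)/2 = 5 + 28 = 33
I^2 = (-1)^33 = -1


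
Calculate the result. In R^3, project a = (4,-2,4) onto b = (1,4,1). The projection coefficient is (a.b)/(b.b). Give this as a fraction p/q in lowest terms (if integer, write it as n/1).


Projection coefficient = (a . b) / (b . b)
a . b = 4*1 + (-2)*4 + 4*1
= 4 + (-8) + 4 = 0
b . b = 1^2 + 4^2 + 1^2
= 1 + 16 + 1 = 18
Coefficient = 0/18
In lowest terms: 0/1


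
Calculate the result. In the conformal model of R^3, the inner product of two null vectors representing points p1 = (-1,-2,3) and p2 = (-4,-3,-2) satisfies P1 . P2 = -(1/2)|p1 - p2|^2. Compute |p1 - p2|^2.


p1 - p2 = (3, 1, 5)
|p1 - p2|^2 = 3^2 + 1^2 + 5^2
= 9 + 1 + 25
= 35


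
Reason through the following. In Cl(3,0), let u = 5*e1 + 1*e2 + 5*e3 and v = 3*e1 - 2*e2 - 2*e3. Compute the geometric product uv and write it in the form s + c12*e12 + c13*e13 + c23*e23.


In Cl(3,0): e_i^2 = 1, e_ie_j = -e_je_i for i != j.
Scalar part = u . v = 5*3 + 1*(-2) + 5*(-2)
= 15 + (-2) + (-10) = 3
e12 coeff = 5*(-2) - 1*3 = -10 - 3 = -13
e13 coeff = 5*(-2) - 5*3 = -10 - 15 = -25
e23 coeff = 1*(-2) - 5*(-2) = -2 - (-10) = 8
uv = 3 - 13*e12 - 25*e13 + 8*e23


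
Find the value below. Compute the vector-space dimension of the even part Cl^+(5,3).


Even subalgebra dimension = 2^(n-1)
n = 5 + 3 = 8
2^(8 - 1) = 2^7 = 128
Verification: sum of C(8,k) for even k = 1 + 28 + 70 + 28 + 1 = 128
Result = 128


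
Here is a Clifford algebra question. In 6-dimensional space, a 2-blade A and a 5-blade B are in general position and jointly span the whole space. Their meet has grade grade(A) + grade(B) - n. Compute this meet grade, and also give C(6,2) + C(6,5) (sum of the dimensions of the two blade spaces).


Meet grade = grade(A) + grade(B) - n
= 2 + 5 - 6 = 1
C(6,2) = 15
C(6,5) = 6
dim_A + dim_B = 15 + 6 = 21


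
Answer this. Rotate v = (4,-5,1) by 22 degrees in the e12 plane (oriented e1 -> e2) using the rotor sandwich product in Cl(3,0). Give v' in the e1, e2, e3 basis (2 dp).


Rotor R = cos(11deg) - sin(11deg)*e12
Rotation angle theta = 2 * 11 = 22 degrees in the e12 plane (e1 -> e2).
The component perpendicular to the plane (e3) is invariant: v'_3 = v3 = 1.00
cos(22deg) = 0.9272, sin(22deg) = 0.3746
v'_1 = v1*cos(theta) - v2*sin(theta) = 4*0.9272 - (-5)*0.3746 = 5.58
v'_2 = v1*sin(theta) + v2*cos(theta) = 4*0.3746 + (-5)*0.9272 = -3.14
v' = 5.58*e1 - 3.14*e2 + 1.00*e3


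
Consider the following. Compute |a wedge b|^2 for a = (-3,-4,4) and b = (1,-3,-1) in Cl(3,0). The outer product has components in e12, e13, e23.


a wedge b = (a1*b2 - a2*b1)*e12 + (a1*b3 - a3*b1)*e13 + (a2*b3 - a3*b2)*e23
e12 coeff: (-3)*(-3) - (-4)*1 = 9 - (-4) = 13
e13 coeff: (-3)*(-1) - 4*1 = 3 - 4 = -1
e23 coeff: (-4)*(-1) - 4*(-3) = 4 - (-12) = 16
|a wedge b|^2 = 13^2 + (-1)^2 + 16^2
= 169 + 1 + 256
= 426


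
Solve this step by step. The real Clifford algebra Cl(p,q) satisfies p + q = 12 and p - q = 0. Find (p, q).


We need p + q = 12 and p - q = 0.
Adding: 2p = 12 + 0 = 12, so p = 6.
Then q = 12 - 6 = 6.
(p, q) = (6, 6)


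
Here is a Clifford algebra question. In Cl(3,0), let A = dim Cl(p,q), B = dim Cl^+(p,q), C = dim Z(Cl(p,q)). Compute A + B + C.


n = 3 + 0 = 3
Total dim = 2^3 = 8
Even subalgebra dim = 2^2 = 4
n is odd, so center dim = 2
Sum = 8 + 4 + 2 = 14


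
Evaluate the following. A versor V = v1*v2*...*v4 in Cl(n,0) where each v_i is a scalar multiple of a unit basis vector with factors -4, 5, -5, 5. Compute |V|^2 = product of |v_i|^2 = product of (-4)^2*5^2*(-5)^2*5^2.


Each vector v_i has |v_i|^2 = s_i^2
Squared scales: (-4)^2 = 16, 5^2 = 25, (-5)^2 = 25, 5^2 = 25
|V|^2 = 16 * 25 * 25 * 25
= 250000


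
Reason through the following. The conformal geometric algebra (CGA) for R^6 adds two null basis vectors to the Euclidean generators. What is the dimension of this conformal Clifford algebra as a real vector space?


The conformal model of R^6 uses Cl(7,1): the 6 Euclidean generators plus two extra orthogonal generators e+ (e+^2 = +1) and e- (e-^2 = -1), from which the null vectors e0, einf are built.
Number of generators m = 6 + 2 = 8.
dim Cl(p,q) = 2^m = 2^8 = 256


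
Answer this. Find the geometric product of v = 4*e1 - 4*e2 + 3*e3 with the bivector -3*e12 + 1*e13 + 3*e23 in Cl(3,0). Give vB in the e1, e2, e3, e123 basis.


vB has grade-1 (vector) and grade-3 (trivector) parts: vB = (v _| B) + (v ^ B).
Vector part <vB>_1:
  e1: -v2*b12 - v3*b13 = -(-4)*(-3) - (3)*(1) = -15
  e2: v1*b12 - v3*b23 = (4)*(-3) - (3)*(3) = -21
  e3: v1*b13 + v2*b23 = (4)*(1) + (-4)*(3) = -8
Trivector part <vB>_3:
  e123: v1*b23 - v2*b13 + v3*b12 = (4)*(3) - (-4)*(1) + (3)*(-3) = 7
vB = -15*e1 - 21*e2 - 8*e3 + 7*e123


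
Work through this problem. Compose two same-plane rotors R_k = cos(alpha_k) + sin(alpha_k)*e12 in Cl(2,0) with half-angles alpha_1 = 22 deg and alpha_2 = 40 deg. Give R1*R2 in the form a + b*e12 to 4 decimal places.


Same-plane rotors commute and their half-angles add:
R1*R2 = cos(a1 + a2) + sin(a1 + a2)*e12.
a1 + a2 = 22 + 40 = 62 deg
cos(62 deg) = 0.4695
sin(62 deg) = 0.8829
R1*R2 = 0.4695 + 0.8829*e12


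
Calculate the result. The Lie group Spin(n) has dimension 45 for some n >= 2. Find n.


dim Spin(n) = dim so(n) = n(n-1)/2.
Solve n(n-1)/2 = 45, i.e. n^2 - n - 90 = 0.
Discriminant = 1 + 8*45 = 361
n = (1 + sqrt(361))/2 = (1 + 19)/2 = 10


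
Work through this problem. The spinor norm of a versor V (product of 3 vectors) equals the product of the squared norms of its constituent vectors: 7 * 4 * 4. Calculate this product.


Spinor norm N(V) = |v1|^2 * |v2|^2 * ... * |v3|^2
= 7 * 4 * 4
Running product: 7, 28, 112
N(V) = 112


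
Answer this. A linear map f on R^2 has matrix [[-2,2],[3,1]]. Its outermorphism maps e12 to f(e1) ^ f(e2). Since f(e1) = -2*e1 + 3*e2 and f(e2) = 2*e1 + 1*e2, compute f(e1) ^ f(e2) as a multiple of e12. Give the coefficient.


The outermorphism of a linear map f sends e1^e2 to f(e1)^f(e2).
f(e1) = -2*e1 + 3*e2
f(e2) = 2*e1 + 1*e2
f(e1) ^ f(e2) = (-2*e1 + 3*e2) ^ (2*e1 + 1*e2)
= (-2)*1*e12 + 3*2*e21
= (-2 - 6)*e12
= -8*e12
Coefficient = -8


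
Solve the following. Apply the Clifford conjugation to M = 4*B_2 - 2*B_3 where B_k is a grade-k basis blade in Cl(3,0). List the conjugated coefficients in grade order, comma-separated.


Clifford conjugate sign for grade k: (-1)^(k(k+1)/2)
Grade 2: (-1)^(2*3/2) = (-1)^3 = -1, coeff 4 -> -4
Grade 3: (-1)^(3*4/2) = (-1)^6 = 1, coeff -2 -> -2
Conjugated coefficients: -4, -2


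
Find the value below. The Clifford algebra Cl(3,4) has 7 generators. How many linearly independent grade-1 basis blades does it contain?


Number of grade-k basis blades in Cl(p,q) with n = p + q is C(n, k).
n = 3 + 4 = 7
C(7, 1) = 7! / (1! * 6!)
= 5040 / (1 * 720)
= 7


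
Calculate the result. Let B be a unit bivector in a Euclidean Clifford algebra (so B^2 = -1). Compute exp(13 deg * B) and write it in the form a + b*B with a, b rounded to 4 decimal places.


For a unit bivector B with B^2 = -1, the exponential series gives
e^(theta*B) = cos(theta) + sin(theta)*B (the GA analogue of Euler's formula).
theta = 13 degrees = 0.226893 rad
cos(13 deg) = 0.9744
sin(13 deg) = 0.2250
exp(theta*B) = 0.9744 + 0.2250*B


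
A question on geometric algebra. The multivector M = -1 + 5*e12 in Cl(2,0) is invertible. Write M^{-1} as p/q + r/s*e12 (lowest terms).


M = -1 + 5*e12, where e12^2 = -1.
Since M commutes with its reverse ~M = a - b*e12, M * ~M = a^2 - b^2*e12^2 = a^2 + b^2.
So M^{-1} = ~M / (a^2 + b^2) = (a - b*e12)/(a^2 + b^2).
a^2 + b^2 = 1 + 25 = 26
Scalar part = -1/26 = -1/26
Bivector coeff = -5/26 = -5/26
M^{-1} = -1/26 - 5/26*e12


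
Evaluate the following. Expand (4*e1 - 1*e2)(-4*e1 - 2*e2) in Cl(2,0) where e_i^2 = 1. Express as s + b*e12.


Expand: (4*e1 - 1*e2)(-4*e1 - 2*e2)
= 4*(-4)*e1e1 + 4*(-2)*e1e2 + (-1)*(-4)*e2e1 + (-1)*(-2)*e2e2
Using e1^2 = e2^2 = 1, e2e1 = -e1e2:
Scalar part s = 4*(-4) + (-1)*(-2) = -16 + 2 = -14
Bivector part b = 4*(-2) - (-1)*(-4) = -8 - 4 = -12
uv = -14 - 12*e12


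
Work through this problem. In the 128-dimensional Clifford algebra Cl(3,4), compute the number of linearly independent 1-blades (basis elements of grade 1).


Number of grade-k basis blades in Cl(p,q) with n = p + q is C(n, k).
n = 3 + 4 = 7
C(7, 1) = 7! / (1! * 6!)
= 5040 / (1 * 720)
= 7


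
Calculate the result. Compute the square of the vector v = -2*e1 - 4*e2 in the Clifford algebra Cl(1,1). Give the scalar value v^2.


v^2 = sum of c_i^2 * e_i^2
Positive signature terms (e_i^2 = +1): (-2)^2 = 4
Negative signature terms (e_j^2 = -1): (-4)^2 = 16
v^2 = 4 - 16 = -12


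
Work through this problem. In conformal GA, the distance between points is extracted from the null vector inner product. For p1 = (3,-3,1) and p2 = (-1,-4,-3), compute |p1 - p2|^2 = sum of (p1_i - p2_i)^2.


p1 - p2 = (4, 1, 4)
|p1 - p2|^2 = 4^2 + 1^2 + 4^2
= 16 + 1 + 16
= 33


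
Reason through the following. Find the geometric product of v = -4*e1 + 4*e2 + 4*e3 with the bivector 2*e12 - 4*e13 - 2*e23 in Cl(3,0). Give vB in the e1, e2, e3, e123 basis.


vB has grade-1 (vector) and grade-3 (trivector) parts: vB = (v _| B) + (v ^ B).
Vector part <vB>_1:
  e1: -v2*b12 - v3*b13 = -(4)*(2) - (4)*(-4) = 8
  e2: v1*b12 - v3*b23 = (-4)*(2) - (4)*(-2) = 0
  e3: v1*b13 + v2*b23 = (-4)*(-4) + (4)*(-2) = 8
Trivector part <vB>_3:
  e123: v1*b23 - v2*b13 + v3*b12 = (-4)*(-2) - (4)*(-4) + (4)*(2) = 32
vB = 8*e1 + 0*e2 + 8*e3 + 32*e123


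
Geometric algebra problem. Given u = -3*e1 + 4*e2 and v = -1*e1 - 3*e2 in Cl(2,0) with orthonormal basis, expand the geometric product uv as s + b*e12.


Expand: (-3*e1 + 4*e2)(-1*e1 - 3*e2)
= (-3)*(-1)*e1e1 + (-3)*(-3)*e1e2 + 4*(-1)*e2e1 + 4*(-3)*e2e2
Using e1^2 = e2^2 = 1, e2e1 = -e1e2:
Scalar part s = (-3)*(-1) + 4*(-3) = 3 + (-12) = -9
Bivector part b = (-3)*(-3) - 4*(-1) = 9 - (-4) = 13
uv = -9 + 13*e12


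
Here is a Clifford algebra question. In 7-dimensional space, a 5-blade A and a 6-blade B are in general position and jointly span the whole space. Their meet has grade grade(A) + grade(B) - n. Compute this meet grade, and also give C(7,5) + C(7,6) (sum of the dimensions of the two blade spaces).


Meet grade = grade(A) + grade(B) - n
= 5 + 6 - 7 = 4
C(7,5) = 21
C(7,6) = 7
dim_A + dim_B = 21 + 7 = 28


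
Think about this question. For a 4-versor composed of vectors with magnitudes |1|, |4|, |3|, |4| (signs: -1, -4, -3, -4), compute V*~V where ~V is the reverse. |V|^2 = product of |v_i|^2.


Each vector v_i has |v_i|^2 = s_i^2
Squared scales: (-1)^2 = 1, (-4)^2 = 16, (-3)^2 = 9, (-4)^2 = 16
|V|^2 = 1 * 16 * 9 * 16
= 2304


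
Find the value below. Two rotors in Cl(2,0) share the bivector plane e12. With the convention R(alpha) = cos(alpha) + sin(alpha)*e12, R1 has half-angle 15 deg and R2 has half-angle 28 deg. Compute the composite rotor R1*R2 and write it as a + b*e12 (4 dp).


Same-plane rotors commute and their half-angles add:
R1*R2 = cos(a1 + a2) + sin(a1 + a2)*e12.
a1 + a2 = 15 + 28 = 43 deg
cos(43 deg) = 0.7314
sin(43 deg) = 0.6820
R1*R2 = 0.7314 + 0.6820*e12


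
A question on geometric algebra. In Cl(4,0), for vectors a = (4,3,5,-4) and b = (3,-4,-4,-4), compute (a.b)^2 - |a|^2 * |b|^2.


a . b = 4*3 + 3*(-4) + 5*(-4) + (-4)*(-4)
= 12 + (-12) + (-20) + 16 = -4
|a|^2 = 4^2 + 3^2 + 5^2 + (-4)^2 = 66
|b|^2 = 3^2 + (-4)^2 + (-4)^2 + (-4)^2 = 57
(a.b)^2 = (-4)^2 = 16
|a|^2 * |b|^2 = 66 * 57 = 3762
Result = 16 - 3762 = -3746


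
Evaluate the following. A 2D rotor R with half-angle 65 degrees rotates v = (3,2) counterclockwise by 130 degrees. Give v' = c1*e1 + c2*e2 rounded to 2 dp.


Rotor R = cos(65deg) - sin(65deg)*e12
Rotation angle theta = 2 * 65 = 130 degrees
v' = R*v*~R rotates v by theta.
cos(130deg) = -0.6428, sin(130deg) = 0.7660
v'_1 = 3*cos(130deg) - 2*sin(130deg)
= 3*(-0.6428) - 2*0.7660
= -3.46
v'_2 = 3*sin(130deg) + 2*cos(130deg)
= 3*0.7660 + 2*(-0.6428)
= 1.01
v' = -3.46*e1 + 1.01*e2


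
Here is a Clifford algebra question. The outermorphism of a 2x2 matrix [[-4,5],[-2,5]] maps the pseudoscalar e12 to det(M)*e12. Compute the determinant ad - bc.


The outermorphism of a linear map f sends e1^e2 to f(e1)^f(e2).
f(e1) = -4*e1 - 2*e2
f(e2) = 5*e1 + 5*e2
f(e1) ^ f(e2) = (-4*e1 - 2*e2) ^ (5*e1 + 5*e2)
= (-4)*5*e12 + (-2)*5*e21
= (-20 - (-10))*e12
= -10*e12
Coefficient = -10


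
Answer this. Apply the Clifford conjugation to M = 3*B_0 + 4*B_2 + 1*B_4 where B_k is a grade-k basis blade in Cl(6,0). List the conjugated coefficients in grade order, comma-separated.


Clifford conjugate sign for grade k: (-1)^(k(k+1)/2)
Grade 0: (-1)^(0*1/2) = (-1)^0 = 1, coeff 3 -> 3
Grade 2: (-1)^(2*3/2) = (-1)^3 = -1, coeff 4 -> -4
Grade 4: (-1)^(4*5/2) = (-1)^10 = 1, coeff 1 -> 1
Conjugated coefficients: 3, -4, 1


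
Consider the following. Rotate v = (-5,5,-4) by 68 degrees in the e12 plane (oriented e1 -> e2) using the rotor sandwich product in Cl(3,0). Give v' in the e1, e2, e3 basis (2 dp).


Rotor R = cos(34deg) - sin(34deg)*e12
Rotation angle theta = 2 * 34 = 68 degrees in the e12 plane (e1 -> e2).
The component perpendicular to the plane (e3) is invariant: v'_3 = v3 = -4.00
cos(68deg) = 0.3746, sin(68deg) = 0.9272
v'_1 = v1*cos(theta) - v2*sin(theta) = -5*0.3746 - 5*0.9272 = -6.51
v'_2 = v1*sin(theta) + v2*cos(theta) = -5*0.9272 + 5*0.3746 = -2.76
v' = -6.51*e1 - 2.76*e2 - 4.00*e3


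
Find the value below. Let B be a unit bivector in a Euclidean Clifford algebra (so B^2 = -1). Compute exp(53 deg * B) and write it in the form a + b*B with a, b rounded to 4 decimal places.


For a unit bivector B with B^2 = -1, the exponential series gives
e^(theta*B) = cos(theta) + sin(theta)*B (the GA analogue of Euler's formula).
theta = 53 degrees = 0.925025 rad
cos(53 deg) = 0.6018
sin(53 deg) = 0.7986
exp(theta*B) = 0.6018 + 0.7986*B


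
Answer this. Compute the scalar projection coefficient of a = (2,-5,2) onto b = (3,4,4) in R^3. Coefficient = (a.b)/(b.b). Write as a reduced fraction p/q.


Projection coefficient = (a . b) / (b . b)
a . b = 2*3 + (-5)*4 + 2*4
= 6 + (-20) + 8 = -6
b . b = 3^2 + 4^2 + 4^2
= 9 + 16 + 16 = 41
Coefficient = -6/41
In lowest terms: -6/41


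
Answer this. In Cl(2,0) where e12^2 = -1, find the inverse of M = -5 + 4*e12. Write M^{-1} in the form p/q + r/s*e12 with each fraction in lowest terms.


M = -5 + 4*e12, where e12^2 = -1.
Since M commutes with its reverse ~M = a - b*e12, M * ~M = a^2 - b^2*e12^2 = a^2 + b^2.
So M^{-1} = ~M / (a^2 + b^2) = (a - b*e12)/(a^2 + b^2).
a^2 + b^2 = 25 + 16 = 41
Scalar part = -5/41 = -5/41
Bivector coeff = -4/41 = -4/41
M^{-1} = -5/41 - 4/41*e12


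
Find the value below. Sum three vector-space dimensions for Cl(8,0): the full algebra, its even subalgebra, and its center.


n = 8 + 0 = 8
Total dim = 2^8 = 256
Even subalgebra dim = 2^7 = 128
n is even, so center dim = 1
Sum = 256 + 128 + 1 = 385


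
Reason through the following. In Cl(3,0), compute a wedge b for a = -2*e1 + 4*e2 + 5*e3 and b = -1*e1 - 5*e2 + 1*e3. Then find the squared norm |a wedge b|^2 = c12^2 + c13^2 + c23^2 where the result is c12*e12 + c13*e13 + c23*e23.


a wedge b = (a1*b2 - a2*b1)*e12 + (a1*b3 - a3*b1)*e13 + (a2*b3 - a3*b2)*e23
e12 coeff: (-2)*(-5) - 4*(-1) = 10 - (-4) = 14
e13 coeff: (-2)*1 - 5*(-1) = -2 - (-5) = 3
e23 coeff: 4*1 - 5*(-5) = 4 - (-25) = 29
|a wedge b|^2 = 14^2 + 3^2 + 29^2
= 196 + 9 + 841
= 1046


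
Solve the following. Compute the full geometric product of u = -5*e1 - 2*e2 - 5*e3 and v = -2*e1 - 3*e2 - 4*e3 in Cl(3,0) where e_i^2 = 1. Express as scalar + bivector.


In Cl(3,0): e_i^2 = 1, e_ie_j = -e_je_i for i != j.
Scalar part = u . v = (-5)*(-2) + (-2)*(-3) + (-5)*(-4)
= 10 + 6 + 20 = 36
e12 coeff = (-5)*(-3) - (-2)*(-2) = 15 - 4 = 11
e13 coeff = (-5)*(-4) - (-5)*(-2) = 20 - 10 = 10
e23 coeff = (-2)*(-4) - (-5)*(-3) = 8 - 15 = -7
uv = 36 + 11*e12 + 10*e13 - 7*e23


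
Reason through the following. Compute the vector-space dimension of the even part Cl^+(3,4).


Even subalgebra dimension = 2^(n-1)
n = 3 + 4 = 7
2^(7 - 1) = 2^6 = 64
Verification: sum of C(7,k) for even k = 1 + 21 + 35 + 7 = 64
Result = 64


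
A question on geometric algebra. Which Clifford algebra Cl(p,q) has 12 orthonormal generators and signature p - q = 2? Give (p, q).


We need p + q = 12 and p - q = 2.
Adding: 2p = 12 + 2 = 14, so p = 7.
Then q = 12 - 7 = 5.
(p, q) = (7, 5)


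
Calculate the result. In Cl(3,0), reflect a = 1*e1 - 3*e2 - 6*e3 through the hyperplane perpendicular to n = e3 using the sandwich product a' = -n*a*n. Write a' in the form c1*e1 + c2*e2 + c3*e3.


Reflection formula: a' = -n*a*n, with n = e3 (unit vector, n^2 = 1).
For reflection through hyperplane perp to e3:
The component along e3 flips sign, others stay.
a = (1, -3, -6)
a' = (1, -3, 6)
a' = 1*e1 - 3*e2 + 6*e3


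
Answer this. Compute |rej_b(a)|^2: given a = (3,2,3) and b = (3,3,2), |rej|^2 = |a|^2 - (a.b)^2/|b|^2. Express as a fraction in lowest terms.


|a|^2 = 3^2 + 2^2 + 3^2 = 22
|b|^2 = 3^2 + 3^2 + 2^2 = 22
a . b = 3*3 + 2*3 + 3*2 = 21
(a.b)^2 = 21^2 = 441
|rej|^2 = 22 - 441/22
= (484 - 441)/22
= 43/22
In lowest terms: 43/22


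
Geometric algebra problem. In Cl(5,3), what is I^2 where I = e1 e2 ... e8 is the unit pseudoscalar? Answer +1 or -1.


The pseudoscalar I = e1...e_n (product of all n generators) of Cl(p,q) satisfies I^2 = (-1)^(q + n(n-1)/2).
p = 5, q = 3, n = p + q = 8
n(n-1)/2 = 8 * 7 / 2 = 28
Exponent = q + n(n-1)/2 = 3 + 28 = 31
I^2 = (-1)^31 = -1


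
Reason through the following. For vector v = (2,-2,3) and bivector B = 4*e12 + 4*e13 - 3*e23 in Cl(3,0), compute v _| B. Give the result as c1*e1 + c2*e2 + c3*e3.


Left contraction v _| B = <vB>_1 (grade-1 part of the geometric product vB).
Using e1_|e12 = e2, e2_|e12 = -e1, e1_|e13 = e3, e3_|e13 = -e1, e2_|e23 = e3, e3_|e23 = -e2:
e1 coeff: -v2*b12 - v3*b13 = -(-2)*(4) - (3)*(4) = -4
e2 coeff: v1*b12 - v3*b23 = (2)*(4) - (3)*(-3) = 17
e3 coeff: v1*b13 + v2*b23 = (2)*(4) + (-2)*(-3) = 14
v _| B = -4*e1 + 17*e2 + 14*e3


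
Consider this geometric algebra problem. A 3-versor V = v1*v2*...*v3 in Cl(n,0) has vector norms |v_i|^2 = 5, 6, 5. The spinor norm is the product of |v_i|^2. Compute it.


Spinor norm N(V) = |v1|^2 * |v2|^2 * ... * |v3|^2
= 5 * 6 * 5
Running product: 5, 30, 150
N(V) = 150


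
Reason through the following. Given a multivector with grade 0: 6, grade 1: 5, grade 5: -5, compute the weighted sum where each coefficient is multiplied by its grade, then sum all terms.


Grade-weighted sum = sum of grade_k * coefficient_k
0*6 = 0
1*5 = 5
5*(-5) = -25
Total = 0 + 5 + (-25) = -20


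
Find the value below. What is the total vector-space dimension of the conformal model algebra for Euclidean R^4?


The conformal model of R^4 uses Cl(5,1): the 4 Euclidean generators plus two extra orthogonal generators e+ (e+^2 = +1) and e- (e-^2 = -1), from which the null vectors e0, einf are built.
Number of generators m = 4 + 2 = 6.
dim Cl(p,q) = 2^m = 2^6 = 64


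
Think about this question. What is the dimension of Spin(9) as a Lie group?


Spin(n) double-covers SO(n); both have Lie algebra so(n) of dimension n(n-1)/2.
n = 9
n(n-1) = 9 * 8 = 72
dim Spin(9) = 72/2 = 36


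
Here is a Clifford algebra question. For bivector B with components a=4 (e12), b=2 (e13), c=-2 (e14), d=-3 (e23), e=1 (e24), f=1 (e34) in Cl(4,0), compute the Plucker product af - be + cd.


Plucker relation: af - be + cd
a*f = 4*1 = 4
b*e = 2*1 = 2
c*d = (-2)*(-3) = 6
af - be + cd = 4 - 2 + 6
= 8


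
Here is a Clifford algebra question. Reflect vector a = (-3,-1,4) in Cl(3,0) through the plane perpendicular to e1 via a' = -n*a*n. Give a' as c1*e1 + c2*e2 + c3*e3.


Reflection formula: a' = -n*a*n, with n = e1 (unit vector, n^2 = 1).
For reflection through hyperplane perp to e1:
The component along e1 flips sign, others stay.
a = (-3, -1, 4)
a' = (3, -1, 4)
a' = 3*e1 - 1*e2 + 4*e3


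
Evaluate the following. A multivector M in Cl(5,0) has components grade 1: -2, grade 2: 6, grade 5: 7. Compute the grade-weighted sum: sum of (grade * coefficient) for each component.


Grade-weighted sum = sum of grade_k * coefficient_k
1*(-2) = -2
2*6 = 12
5*7 = 35
Total = -2 + 12 + 35 = 45


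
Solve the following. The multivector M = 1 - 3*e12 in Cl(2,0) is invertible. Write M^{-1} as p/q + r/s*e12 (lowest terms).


M = 1 - 3*e12, where e12^2 = -1.
Since M commutes with its reverse ~M = a - b*e12, M * ~M = a^2 - b^2*e12^2 = a^2 + b^2.
So M^{-1} = ~M / (a^2 + b^2) = (a - b*e12)/(a^2 + b^2).
a^2 + b^2 = 1 + 9 = 10
Scalar part = 1/10 = 1/10
Bivector coeff = 3/10 = 3/10
M^{-1} = 1/10 + 3/10*e12


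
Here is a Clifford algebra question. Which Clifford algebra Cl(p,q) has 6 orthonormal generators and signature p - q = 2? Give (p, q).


We need p + q = 6 and p - q = 2.
Adding: 2p = 6 + 2 = 8, so p = 4.
Then q = 6 - 4 = 2.
(p, q) = (4, 2)


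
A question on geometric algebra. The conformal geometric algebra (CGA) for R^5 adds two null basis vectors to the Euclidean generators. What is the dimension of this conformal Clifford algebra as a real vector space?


The conformal model of R^5 uses Cl(6,1): the 5 Euclidean generators plus two extra orthogonal generators e+ (e+^2 = +1) and e- (e-^2 = -1), from which the null vectors e0, einf are built.
Number of generators m = 5 + 2 = 7.
dim Cl(p,q) = 2^m = 2^7 = 128


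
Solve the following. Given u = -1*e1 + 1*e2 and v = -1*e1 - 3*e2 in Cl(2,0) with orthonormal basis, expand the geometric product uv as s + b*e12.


Expand: (-1*e1 + 1*e2)(-1*e1 - 3*e2)
= (-1)*(-1)*e1e1 + (-1)*(-3)*e1e2 + 1*(-1)*e2e1 + 1*(-3)*e2e2
Using e1^2 = e2^2 = 1, e2e1 = -e1e2:
Scalar part s = (-1)*(-1) + 1*(-3) = 1 + (-3) = -2
Bivector part b = (-1)*(-3) - 1*(-1) = 3 - (-1) = 4
uv = -2 + 4*e12


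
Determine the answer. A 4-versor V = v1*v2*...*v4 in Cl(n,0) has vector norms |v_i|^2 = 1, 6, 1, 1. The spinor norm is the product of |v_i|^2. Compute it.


Spinor norm N(V) = |v1|^2 * |v2|^2 * ... * |v4|^2
= 1 * 6 * 1 * 1
Running product: 1, 6, 6, 6
N(V) = 6


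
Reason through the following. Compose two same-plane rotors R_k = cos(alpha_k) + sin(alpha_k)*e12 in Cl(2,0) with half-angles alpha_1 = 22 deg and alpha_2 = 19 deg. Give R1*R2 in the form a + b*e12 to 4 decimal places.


Same-plane rotors commute and their half-angles add:
R1*R2 = cos(a1 + a2) + sin(a1 + a2)*e12.
a1 + a2 = 22 + 19 = 41 deg
cos(41 deg) = 0.7547
sin(41 deg) = 0.6561
R1*R2 = 0.7547 + 0.6561*e12


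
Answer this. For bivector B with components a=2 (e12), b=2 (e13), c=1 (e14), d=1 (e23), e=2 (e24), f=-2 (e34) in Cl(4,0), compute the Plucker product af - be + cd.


Plucker relation: af - be + cd
a*f = 2*(-2) = -4
b*e = 2*2 = 4
c*d = 1*1 = 1
af - be + cd = -4 - 4 + 1
= -7
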